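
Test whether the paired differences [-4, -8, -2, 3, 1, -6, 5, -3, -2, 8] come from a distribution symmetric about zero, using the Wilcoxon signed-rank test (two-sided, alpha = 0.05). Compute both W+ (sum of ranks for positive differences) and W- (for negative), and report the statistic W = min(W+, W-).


Step 1: Drop any zero differences (none here) and take |d_i|.
|d| = [4, 8, 2, 3, 1, 6, 5, 3, 2, 8]
Step 2: Midrank |d_i| (ties get averaged ranks).
ranks: |4|->6, |8|->9.5, |2|->2.5, |3|->4.5, |1|->1, |6|->8, |5|->7, |3|->4.5, |2|->2.5, |8|->9.5
Step 3: Attach original signs; sum ranks with positive sign and with negative sign.
W+ = 4.5 + 1 + 7 + 9.5 = 22
W- = 6 + 9.5 + 2.5 + 8 + 4.5 + 2.5 = 33
(Check: W+ + W- = 55 should equal n(n+1)/2 = 55.)
Step 4: Test statistic W = min(W+, W-) = 22.
Step 5: Ties in |d|, so use the tie-corrected normal approximation.
        E[W] = n(n+1)/4 = 10*11/4 = 27.5.
        Tie groups: |d|=2 (t=2), |d|=3 (t=2), |d|=8 (t=2); sum(t^3 - t) = 18.
        Var[W] = n(n+1)(2n+1)/24 - sum(t^3-t)/48 = 2310/24 - 18/48 = 95.875.
        z = (W - E[W]) / sqrt(Var[W]) = (22 - 27.5) / 9.7916 = -0.5617.
        Two-sided p = 2*Phi(z) = 0.574316.
Step 6: alpha = 0.05. fail to reject H0.

W+ = 22, W- = 33, W = min = 22, p = 0.574316, fail to reject H0.


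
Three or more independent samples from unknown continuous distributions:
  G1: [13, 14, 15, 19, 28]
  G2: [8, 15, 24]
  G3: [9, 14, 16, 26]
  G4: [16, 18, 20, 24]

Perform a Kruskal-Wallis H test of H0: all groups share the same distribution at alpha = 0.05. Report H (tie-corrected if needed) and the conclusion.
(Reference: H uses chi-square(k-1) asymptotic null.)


Step 1: Combine all N = 16 observations and assign midranks.
sorted (value, group, rank): (8,G2,1), (9,G3,2), (13,G1,3), (14,G1,4.5), (14,G3,4.5), (15,G1,6.5), (15,G2,6.5), (16,G3,8.5), (16,G4,8.5), (18,G4,10), (19,G1,11), (20,G4,12), (24,G2,13.5), (24,G4,13.5), (26,G3,15), (28,G1,16)
Step 2: Sum ranks within each group.
R_1 = 41 (n_1 = 5)
R_2 = 21 (n_2 = 3)
R_3 = 30 (n_3 = 4)
R_4 = 44 (n_4 = 4)
Step 3: H = 12/(N(N+1)) * sum(R_i^2/n_i) - 3(N+1)
     = 12/(16*17) * (41^2/5 + 21^2/3 + 30^2/4 + 44^2/4) - 3*17
     = 0.044118 * 1192.2 - 51
     = 1.597059.
Step 4: Ties present; correction factor C = 1 - 24/(16^3 - 16) = 0.994118. Corrected H = 1.597059 / 0.994118 = 1.606509.
Step 5: Under H0, H ~ chi^2(3); p-value = 0.657915.
Step 6: alpha = 0.05. fail to reject H0.

H = 1.6065, df = 3, p = 0.657915, fail to reject H0.


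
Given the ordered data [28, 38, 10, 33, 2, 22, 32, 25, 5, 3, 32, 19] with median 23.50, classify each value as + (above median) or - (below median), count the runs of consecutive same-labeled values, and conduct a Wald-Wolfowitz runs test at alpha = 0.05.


Step 1: Compute median = 23.50; label A = above, B = below.
Labels in order: AABABBAABBAB  (n_A = 6, n_B = 6)
Step 2: Count runs R = 8.
Step 3: Under H0 (random ordering), E[R] = 2*n_A*n_B/(n_A+n_B) + 1 = 2*6*6/12 + 1 = 7.0000.
        Var[R] = 2*n_A*n_B*(2*n_A*n_B - n_A - n_B) / ((n_A+n_B)^2 * (n_A+n_B-1)) = 4320/1584 = 2.7273.
        SD[R] = 1.6514.
Step 4: Continuity-corrected z = (R - 0.5 - E[R]) / SD[R] = (8 - 0.5 - 7.0000) / 1.6514 = 0.3028.
Step 5: Two-sided p-value via normal approximation = 2*(1 - Phi(|z|)) = 0.762069.
Step 6: alpha = 0.05. fail to reject H0.

R = 8, z = 0.3028, p = 0.762069, fail to reject H0.


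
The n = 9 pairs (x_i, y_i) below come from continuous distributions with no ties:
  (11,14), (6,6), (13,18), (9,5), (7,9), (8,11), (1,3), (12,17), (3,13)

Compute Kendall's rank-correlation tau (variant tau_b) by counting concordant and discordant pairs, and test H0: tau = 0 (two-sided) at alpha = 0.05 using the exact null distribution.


Step 1: Enumerate the 36 unordered pairs (i,j) with i<j and classify each by sign(x_j-x_i) * sign(y_j-y_i).
  (1,2):dx=-5,dy=-8->C; (1,3):dx=+2,dy=+4->C; (1,4):dx=-2,dy=-9->C; (1,5):dx=-4,dy=-5->C
  (1,6):dx=-3,dy=-3->C; (1,7):dx=-10,dy=-11->C; (1,8):dx=+1,dy=+3->C; (1,9):dx=-8,dy=-1->C
  (2,3):dx=+7,dy=+12->C; (2,4):dx=+3,dy=-1->D; (2,5):dx=+1,dy=+3->C; (2,6):dx=+2,dy=+5->C
  (2,7):dx=-5,dy=-3->C; (2,8):dx=+6,dy=+11->C; (2,9):dx=-3,dy=+7->D; (3,4):dx=-4,dy=-13->C
  (3,5):dx=-6,dy=-9->C; (3,6):dx=-5,dy=-7->C; (3,7):dx=-12,dy=-15->C; (3,8):dx=-1,dy=-1->C
  (3,9):dx=-10,dy=-5->C; (4,5):dx=-2,dy=+4->D; (4,6):dx=-1,dy=+6->D; (4,7):dx=-8,dy=-2->C
  (4,8):dx=+3,dy=+12->C; (4,9):dx=-6,dy=+8->D; (5,6):dx=+1,dy=+2->C; (5,7):dx=-6,dy=-6->C
  (5,8):dx=+5,dy=+8->C; (5,9):dx=-4,dy=+4->D; (6,7):dx=-7,dy=-8->C; (6,8):dx=+4,dy=+6->C
  (6,9):dx=-5,dy=+2->D; (7,8):dx=+11,dy=+14->C; (7,9):dx=+2,dy=+10->C; (8,9):dx=-9,dy=-4->C
Step 2: C = 29, D = 7, total pairs = 36.
Step 3: tau = (C - D)/(n(n-1)/2) = (29 - 7)/36 = 0.611111.
Step 4: Exact two-sided p-value (enumerate n! = 362880 permutations of y under H0): p = 0.024741.
Step 5: alpha = 0.05. reject H0.

tau_b = 0.6111 (C=29, D=7), p = 0.024741, reject H0.


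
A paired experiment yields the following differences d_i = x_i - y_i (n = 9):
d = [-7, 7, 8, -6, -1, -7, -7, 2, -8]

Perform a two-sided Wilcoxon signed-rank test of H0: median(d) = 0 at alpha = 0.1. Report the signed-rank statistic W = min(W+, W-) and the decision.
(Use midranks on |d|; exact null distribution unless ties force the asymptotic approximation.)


Step 1: Drop any zero differences (none here) and take |d_i|.
|d| = [7, 7, 8, 6, 1, 7, 7, 2, 8]
Step 2: Midrank |d_i| (ties get averaged ranks).
ranks: |7|->5.5, |7|->5.5, |8|->8.5, |6|->3, |1|->1, |7|->5.5, |7|->5.5, |2|->2, |8|->8.5
Step 3: Attach original signs; sum ranks with positive sign and with negative sign.
W+ = 5.5 + 8.5 + 2 = 16
W- = 5.5 + 3 + 1 + 5.5 + 5.5 + 8.5 = 29
(Check: W+ + W- = 45 should equal n(n+1)/2 = 45.)
Step 4: Test statistic W = min(W+, W-) = 16.
Step 5: Ties in |d|, so use the tie-corrected normal approximation.
        E[W] = n(n+1)/4 = 9*10/4 = 22.5.
        Tie groups: |d|=7 (t=4), |d|=8 (t=2); sum(t^3 - t) = 66.
        Var[W] = n(n+1)(2n+1)/24 - sum(t^3-t)/48 = 1710/24 - 66/48 = 69.875.
        z = (W - E[W]) / sqrt(Var[W]) = (16 - 22.5) / 8.3591 = -0.7776.
        Two-sided p = 2*Phi(z) = 0.436809.
Step 6: alpha = 0.1. fail to reject H0.

W+ = 16, W- = 29, W = min = 16, p = 0.436809, fail to reject H0.


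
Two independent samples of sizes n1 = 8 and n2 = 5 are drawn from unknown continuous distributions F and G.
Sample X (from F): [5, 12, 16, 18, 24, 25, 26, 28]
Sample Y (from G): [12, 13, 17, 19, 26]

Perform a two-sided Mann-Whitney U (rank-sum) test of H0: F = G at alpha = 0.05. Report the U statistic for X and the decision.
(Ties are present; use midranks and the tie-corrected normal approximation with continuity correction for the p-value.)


Step 1: Combine and sort all 13 observations; assign midranks.
sorted (value, group): (5,X), (12,X), (12,Y), (13,Y), (16,X), (17,Y), (18,X), (19,Y), (24,X), (25,X), (26,X), (26,Y), (28,X)
ranks: 5->1, 12->2.5, 12->2.5, 13->4, 16->5, 17->6, 18->7, 19->8, 24->9, 25->10, 26->11.5, 26->11.5, 28->13
Step 2: Rank sum for X: R1 = 1 + 2.5 + 5 + 7 + 9 + 10 + 11.5 + 13 = 59.
Step 3: U_X = R1 - n1(n1+1)/2 = 59 - 8*9/2 = 59 - 36 = 23.
       U_Y = n1*n2 - U_X = 40 - 23 = 17.
Step 4: Ties are present, so use the tie-corrected normal approximation (with continuity correction) for the p-value.
Step 5: p-value = 0.713640; compare to alpha = 0.05. fail to reject H0.

U_X = 23, p = 0.713640, fail to reject H0 at alpha = 0.05.


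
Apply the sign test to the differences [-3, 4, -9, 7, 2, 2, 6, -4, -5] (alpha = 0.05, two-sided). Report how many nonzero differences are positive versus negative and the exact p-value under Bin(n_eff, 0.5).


Step 1: Discard zero differences. Original n = 9; n_eff = number of nonzero differences = 9.
Nonzero differences (with sign): -3, +4, -9, +7, +2, +2, +6, -4, -5
Step 2: Count signs: positive = 5, negative = 4.
Step 3: Under H0: P(positive) = 0.5, so the number of positives S ~ Bin(9, 0.5).
Step 4: Two-sided exact p-value = sum of Bin(9,0.5) probabilities at or below the observed probability = 1.000000.
Step 5: alpha = 0.05. fail to reject H0.

n_eff = 9, pos = 5, neg = 4, p = 1.000000, fail to reject H0.


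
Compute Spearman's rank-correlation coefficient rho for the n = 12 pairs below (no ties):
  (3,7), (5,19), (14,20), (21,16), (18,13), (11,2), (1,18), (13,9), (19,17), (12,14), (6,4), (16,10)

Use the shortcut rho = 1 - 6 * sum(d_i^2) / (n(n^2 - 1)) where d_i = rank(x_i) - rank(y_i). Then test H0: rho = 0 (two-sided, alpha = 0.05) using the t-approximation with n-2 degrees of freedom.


Step 1: Rank x and y separately (midranks; no ties here).
rank(x): 3->2, 5->3, 14->8, 21->12, 18->10, 11->5, 1->1, 13->7, 19->11, 12->6, 6->4, 16->9
rank(y): 7->3, 19->11, 20->12, 16->8, 13->6, 2->1, 18->10, 9->4, 17->9, 14->7, 4->2, 10->5
Step 2: d_i = R_x(i) - R_y(i); compute d_i^2.
  (2-3)^2=1, (3-11)^2=64, (8-12)^2=16, (12-8)^2=16, (10-6)^2=16, (5-1)^2=16, (1-10)^2=81, (7-4)^2=9, (11-9)^2=4, (6-7)^2=1, (4-2)^2=4, (9-5)^2=16
sum(d^2) = 244.
Step 3: rho = 1 - 6*244 / (12*(12^2 - 1)) = 1 - 1464/1716 = 0.146853.
Step 4: Under H0, t = rho * sqrt((n-2)/(1-rho^2)) = 0.4695 ~ t(10).
Step 5: Two-sided p-value from the t-distribution with 10 df = 0.648796.
Step 6: alpha = 0.05. fail to reject H0.

rho = 0.1469, p = 0.648796, fail to reject H0 at alpha = 0.05.


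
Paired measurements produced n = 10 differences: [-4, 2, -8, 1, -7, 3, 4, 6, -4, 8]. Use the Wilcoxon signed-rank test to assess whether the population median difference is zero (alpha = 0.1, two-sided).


Step 1: Drop any zero differences (none here) and take |d_i|.
|d| = [4, 2, 8, 1, 7, 3, 4, 6, 4, 8]
Step 2: Midrank |d_i| (ties get averaged ranks).
ranks: |4|->5, |2|->2, |8|->9.5, |1|->1, |7|->8, |3|->3, |4|->5, |6|->7, |4|->5, |8|->9.5
Step 3: Attach original signs; sum ranks with positive sign and with negative sign.
W+ = 2 + 1 + 3 + 5 + 7 + 9.5 = 27.5
W- = 5 + 9.5 + 8 + 5 = 27.5
(Check: W+ + W- = 55 should equal n(n+1)/2 = 55.)
Step 4: Test statistic W = min(W+, W-) = 27.5.
Step 5: Ties in |d|, so use the tie-corrected normal approximation.
        E[W] = n(n+1)/4 = 10*11/4 = 27.5.
        Tie groups: |d|=4 (t=3), |d|=8 (t=2); sum(t^3 - t) = 30.
        Var[W] = n(n+1)(2n+1)/24 - sum(t^3-t)/48 = 2310/24 - 30/48 = 95.625.
        z = (W - E[W]) / sqrt(Var[W]) = (27.5 - 27.5) / 9.7788 = 0.0000.
        Two-sided p = 2*Phi(z) = 1.000000.
Step 6: alpha = 0.1. fail to reject H0.

W+ = 27.5, W- = 27.5, W = min = 27.5, p = 1.000000, fail to reject H0.


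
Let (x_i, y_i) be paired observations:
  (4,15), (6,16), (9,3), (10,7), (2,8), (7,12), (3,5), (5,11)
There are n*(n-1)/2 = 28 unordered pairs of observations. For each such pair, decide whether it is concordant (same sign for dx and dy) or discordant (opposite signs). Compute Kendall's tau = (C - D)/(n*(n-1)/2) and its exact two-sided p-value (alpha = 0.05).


Step 1: Enumerate the 28 unordered pairs (i,j) with i<j and classify each by sign(x_j-x_i) * sign(y_j-y_i).
  (1,2):dx=+2,dy=+1->C; (1,3):dx=+5,dy=-12->D; (1,4):dx=+6,dy=-8->D; (1,5):dx=-2,dy=-7->C
  (1,6):dx=+3,dy=-3->D; (1,7):dx=-1,dy=-10->C; (1,8):dx=+1,dy=-4->D; (2,3):dx=+3,dy=-13->D
  (2,4):dx=+4,dy=-9->D; (2,5):dx=-4,dy=-8->C; (2,6):dx=+1,dy=-4->D; (2,7):dx=-3,dy=-11->C
  (2,8):dx=-1,dy=-5->C; (3,4):dx=+1,dy=+4->C; (3,5):dx=-7,dy=+5->D; (3,6):dx=-2,dy=+9->D
  (3,7):dx=-6,dy=+2->D; (3,8):dx=-4,dy=+8->D; (4,5):dx=-8,dy=+1->D; (4,6):dx=-3,dy=+5->D
  (4,7):dx=-7,dy=-2->C; (4,8):dx=-5,dy=+4->D; (5,6):dx=+5,dy=+4->C; (5,7):dx=+1,dy=-3->D
  (5,8):dx=+3,dy=+3->C; (6,7):dx=-4,dy=-7->C; (6,8):dx=-2,dy=-1->C; (7,8):dx=+2,dy=+6->C
Step 2: C = 13, D = 15, total pairs = 28.
Step 3: tau = (C - D)/(n(n-1)/2) = (13 - 15)/28 = -0.071429.
Step 4: Exact two-sided p-value (enumerate n! = 40320 permutations of y under H0): p = 0.904861.
Step 5: alpha = 0.05. fail to reject H0.

tau_b = -0.0714 (C=13, D=15), p = 0.904861, fail to reject H0.


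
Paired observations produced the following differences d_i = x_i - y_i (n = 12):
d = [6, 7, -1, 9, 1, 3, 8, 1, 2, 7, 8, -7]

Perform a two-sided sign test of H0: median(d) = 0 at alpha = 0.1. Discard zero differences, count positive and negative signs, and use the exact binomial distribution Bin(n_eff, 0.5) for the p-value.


Step 1: Discard zero differences. Original n = 12; n_eff = number of nonzero differences = 12.
Nonzero differences (with sign): +6, +7, -1, +9, +1, +3, +8, +1, +2, +7, +8, -7
Step 2: Count signs: positive = 10, negative = 2.
Step 3: Under H0: P(positive) = 0.5, so the number of positives S ~ Bin(12, 0.5).
Step 4: Two-sided exact p-value = sum of Bin(12,0.5) probabilities at or below the observed probability = 0.038574.
Step 5: alpha = 0.1. reject H0.

n_eff = 12, pos = 10, neg = 2, p = 0.038574, reject H0.


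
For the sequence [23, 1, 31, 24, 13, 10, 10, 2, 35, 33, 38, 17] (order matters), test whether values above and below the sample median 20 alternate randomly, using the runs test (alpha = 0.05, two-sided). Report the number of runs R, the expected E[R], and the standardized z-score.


Step 1: Compute median = 20; label A = above, B = below.
Labels in order: ABAABBBBAAAB  (n_A = 6, n_B = 6)
Step 2: Count runs R = 6.
Step 3: Under H0 (random ordering), E[R] = 2*n_A*n_B/(n_A+n_B) + 1 = 2*6*6/12 + 1 = 7.0000.
        Var[R] = 2*n_A*n_B*(2*n_A*n_B - n_A - n_B) / ((n_A+n_B)^2 * (n_A+n_B-1)) = 4320/1584 = 2.7273.
        SD[R] = 1.6514.
Step 4: Continuity-corrected z = (R + 0.5 - E[R]) / SD[R] = (6 + 0.5 - 7.0000) / 1.6514 = -0.3028.
Step 5: Two-sided p-value via normal approximation = 2*(1 - Phi(|z|)) = 0.762069.
Step 6: alpha = 0.05. fail to reject H0.

R = 6, z = -0.3028, p = 0.762069, fail to reject H0.


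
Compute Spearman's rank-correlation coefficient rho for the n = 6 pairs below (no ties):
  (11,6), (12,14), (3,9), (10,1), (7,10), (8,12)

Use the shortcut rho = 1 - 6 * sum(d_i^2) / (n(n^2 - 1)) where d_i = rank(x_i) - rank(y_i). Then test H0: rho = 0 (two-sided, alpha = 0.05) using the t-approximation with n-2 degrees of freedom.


Step 1: Rank x and y separately (midranks; no ties here).
rank(x): 11->5, 12->6, 3->1, 10->4, 7->2, 8->3
rank(y): 6->2, 14->6, 9->3, 1->1, 10->4, 12->5
Step 2: d_i = R_x(i) - R_y(i); compute d_i^2.
  (5-2)^2=9, (6-6)^2=0, (1-3)^2=4, (4-1)^2=9, (2-4)^2=4, (3-5)^2=4
sum(d^2) = 30.
Step 3: rho = 1 - 6*30 / (6*(6^2 - 1)) = 1 - 180/210 = 0.142857.
Step 4: Under H0, t = rho * sqrt((n-2)/(1-rho^2)) = 0.2887 ~ t(4).
Step 5: Two-sided p-value from the t-distribution with 4 df = 0.787172.
Step 6: alpha = 0.05. fail to reject H0.

rho = 0.1429, p = 0.787172, fail to reject H0 at alpha = 0.05.


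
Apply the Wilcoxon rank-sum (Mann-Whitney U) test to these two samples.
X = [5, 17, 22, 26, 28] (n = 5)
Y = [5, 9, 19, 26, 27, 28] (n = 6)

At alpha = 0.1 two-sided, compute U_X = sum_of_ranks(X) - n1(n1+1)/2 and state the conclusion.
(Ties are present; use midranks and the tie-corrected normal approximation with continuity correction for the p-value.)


Step 1: Combine and sort all 11 observations; assign midranks.
sorted (value, group): (5,X), (5,Y), (9,Y), (17,X), (19,Y), (22,X), (26,X), (26,Y), (27,Y), (28,X), (28,Y)
ranks: 5->1.5, 5->1.5, 9->3, 17->4, 19->5, 22->6, 26->7.5, 26->7.5, 27->9, 28->10.5, 28->10.5
Step 2: Rank sum for X: R1 = 1.5 + 4 + 6 + 7.5 + 10.5 = 29.5.
Step 3: U_X = R1 - n1(n1+1)/2 = 29.5 - 5*6/2 = 29.5 - 15 = 14.5.
       U_Y = n1*n2 - U_X = 30 - 14.5 = 15.5.
Step 4: Ties are present, so use the tie-corrected normal approximation (with continuity correction) for the p-value.
Step 5: p-value = 1.000000; compare to alpha = 0.1. fail to reject H0.

U_X = 14.5, p = 1.000000, fail to reject H0 at alpha = 0.1.


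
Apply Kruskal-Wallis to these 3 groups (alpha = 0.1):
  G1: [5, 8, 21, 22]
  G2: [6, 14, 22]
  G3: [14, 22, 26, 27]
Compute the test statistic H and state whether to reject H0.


Step 1: Combine all N = 11 observations and assign midranks.
sorted (value, group, rank): (5,G1,1), (6,G2,2), (8,G1,3), (14,G2,4.5), (14,G3,4.5), (21,G1,6), (22,G1,8), (22,G2,8), (22,G3,8), (26,G3,10), (27,G3,11)
Step 2: Sum ranks within each group.
R_1 = 18 (n_1 = 4)
R_2 = 14.5 (n_2 = 3)
R_3 = 33.5 (n_3 = 4)
Step 3: H = 12/(N(N+1)) * sum(R_i^2/n_i) - 3(N+1)
     = 12/(11*12) * (18^2/4 + 14.5^2/3 + 33.5^2/4) - 3*12
     = 0.090909 * 431.646 - 36
     = 3.240530.
Step 4: Ties present; correction factor C = 1 - 30/(11^3 - 11) = 0.977273. Corrected H = 3.240530 / 0.977273 = 3.315891.
Step 5: Under H0, H ~ chi^2(2); p-value = 0.190530.
Step 6: alpha = 0.1. fail to reject H0.

H = 3.3159, df = 2, p = 0.190530, fail to reject H0.


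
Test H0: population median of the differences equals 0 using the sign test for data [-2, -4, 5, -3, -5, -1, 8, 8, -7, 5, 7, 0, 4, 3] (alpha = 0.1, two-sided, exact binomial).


Step 1: Discard zero differences. Original n = 14; n_eff = number of nonzero differences = 13.
Nonzero differences (with sign): -2, -4, +5, -3, -5, -1, +8, +8, -7, +5, +7, +4, +3
Step 2: Count signs: positive = 7, negative = 6.
Step 3: Under H0: P(positive) = 0.5, so the number of positives S ~ Bin(13, 0.5).
Step 4: Two-sided exact p-value = sum of Bin(13,0.5) probabilities at or below the observed probability = 1.000000.
Step 5: alpha = 0.1. fail to reject H0.

n_eff = 13, pos = 7, neg = 6, p = 1.000000, fail to reject H0.


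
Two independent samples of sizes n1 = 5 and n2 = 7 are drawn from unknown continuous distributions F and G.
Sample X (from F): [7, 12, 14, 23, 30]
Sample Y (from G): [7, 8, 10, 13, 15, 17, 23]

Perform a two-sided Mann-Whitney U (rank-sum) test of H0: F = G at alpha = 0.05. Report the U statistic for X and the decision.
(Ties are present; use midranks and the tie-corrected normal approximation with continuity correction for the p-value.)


Step 1: Combine and sort all 12 observations; assign midranks.
sorted (value, group): (7,X), (7,Y), (8,Y), (10,Y), (12,X), (13,Y), (14,X), (15,Y), (17,Y), (23,X), (23,Y), (30,X)
ranks: 7->1.5, 7->1.5, 8->3, 10->4, 12->5, 13->6, 14->7, 15->8, 17->9, 23->10.5, 23->10.5, 30->12
Step 2: Rank sum for X: R1 = 1.5 + 5 + 7 + 10.5 + 12 = 36.
Step 3: U_X = R1 - n1(n1+1)/2 = 36 - 5*6/2 = 36 - 15 = 21.
       U_Y = n1*n2 - U_X = 35 - 21 = 14.
Step 4: Ties are present, so use the tie-corrected normal approximation (with continuity correction) for the p-value.
Step 5: p-value = 0.624905; compare to alpha = 0.05. fail to reject H0.

U_X = 21, p = 0.624905, fail to reject H0 at alpha = 0.05.


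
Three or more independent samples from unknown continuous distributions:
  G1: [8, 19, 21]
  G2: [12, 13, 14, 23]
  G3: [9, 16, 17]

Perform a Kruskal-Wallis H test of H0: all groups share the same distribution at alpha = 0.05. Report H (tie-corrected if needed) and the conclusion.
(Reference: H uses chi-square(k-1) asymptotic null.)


Step 1: Combine all N = 10 observations and assign midranks.
sorted (value, group, rank): (8,G1,1), (9,G3,2), (12,G2,3), (13,G2,4), (14,G2,5), (16,G3,6), (17,G3,7), (19,G1,8), (21,G1,9), (23,G2,10)
Step 2: Sum ranks within each group.
R_1 = 18 (n_1 = 3)
R_2 = 22 (n_2 = 4)
R_3 = 15 (n_3 = 3)
Step 3: H = 12/(N(N+1)) * sum(R_i^2/n_i) - 3(N+1)
     = 12/(10*11) * (18^2/3 + 22^2/4 + 15^2/3) - 3*11
     = 0.109091 * 304 - 33
     = 0.163636.
Step 4: No ties, so H is used without correction.
Step 5: Under H0, H ~ chi^2(2); p-value = 0.921439.
Step 6: alpha = 0.05. fail to reject H0.

H = 0.1636, df = 2, p = 0.921439, fail to reject H0.


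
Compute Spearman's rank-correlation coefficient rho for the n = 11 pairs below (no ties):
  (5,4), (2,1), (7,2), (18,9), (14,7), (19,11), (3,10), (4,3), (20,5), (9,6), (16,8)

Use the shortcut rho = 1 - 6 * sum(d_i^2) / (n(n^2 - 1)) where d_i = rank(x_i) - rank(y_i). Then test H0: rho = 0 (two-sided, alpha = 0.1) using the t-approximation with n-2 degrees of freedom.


Step 1: Rank x and y separately (midranks; no ties here).
rank(x): 5->4, 2->1, 7->5, 18->9, 14->7, 19->10, 3->2, 4->3, 20->11, 9->6, 16->8
rank(y): 4->4, 1->1, 2->2, 9->9, 7->7, 11->11, 10->10, 3->3, 5->5, 6->6, 8->8
Step 2: d_i = R_x(i) - R_y(i); compute d_i^2.
  (4-4)^2=0, (1-1)^2=0, (5-2)^2=9, (9-9)^2=0, (7-7)^2=0, (10-11)^2=1, (2-10)^2=64, (3-3)^2=0, (11-5)^2=36, (6-6)^2=0, (8-8)^2=0
sum(d^2) = 110.
Step 3: rho = 1 - 6*110 / (11*(11^2 - 1)) = 1 - 660/1320 = 0.500000.
Step 4: Under H0, t = rho * sqrt((n-2)/(1-rho^2)) = 1.7321 ~ t(9).
Step 5: Two-sided p-value from the t-distribution with 9 df = 0.117307.
Step 6: alpha = 0.1. fail to reject H0.

rho = 0.5000, p = 0.117307, fail to reject H0 at alpha = 0.1.


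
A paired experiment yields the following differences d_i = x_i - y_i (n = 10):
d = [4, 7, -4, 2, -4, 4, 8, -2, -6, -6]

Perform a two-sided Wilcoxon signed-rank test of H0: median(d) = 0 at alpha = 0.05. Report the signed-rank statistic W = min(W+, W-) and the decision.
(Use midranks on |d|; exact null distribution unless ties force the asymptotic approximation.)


Step 1: Drop any zero differences (none here) and take |d_i|.
|d| = [4, 7, 4, 2, 4, 4, 8, 2, 6, 6]
Step 2: Midrank |d_i| (ties get averaged ranks).
ranks: |4|->4.5, |7|->9, |4|->4.5, |2|->1.5, |4|->4.5, |4|->4.5, |8|->10, |2|->1.5, |6|->7.5, |6|->7.5
Step 3: Attach original signs; sum ranks with positive sign and with negative sign.
W+ = 4.5 + 9 + 1.5 + 4.5 + 10 = 29.5
W- = 4.5 + 4.5 + 1.5 + 7.5 + 7.5 = 25.5
(Check: W+ + W- = 55 should equal n(n+1)/2 = 55.)
Step 4: Test statistic W = min(W+, W-) = 25.5.
Step 5: Ties in |d|, so use the tie-corrected normal approximation.
        E[W] = n(n+1)/4 = 10*11/4 = 27.5.
        Tie groups: |d|=2 (t=2), |d|=4 (t=4), |d|=6 (t=2); sum(t^3 - t) = 72.
        Var[W] = n(n+1)(2n+1)/24 - sum(t^3-t)/48 = 2310/24 - 72/48 = 94.75.
        z = (W - E[W]) / sqrt(Var[W]) = (25.5 - 27.5) / 9.7340 = -0.2055.
        Two-sided p = 2*Phi(z) = 0.837208.
Step 6: alpha = 0.05. fail to reject H0.

W+ = 29.5, W- = 25.5, W = min = 25.5, p = 0.837208, fail to reject H0.


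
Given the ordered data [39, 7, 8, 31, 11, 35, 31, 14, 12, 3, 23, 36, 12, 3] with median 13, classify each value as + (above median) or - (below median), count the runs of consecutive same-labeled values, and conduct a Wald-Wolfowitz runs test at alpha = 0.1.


Step 1: Compute median = 13; label A = above, B = below.
Labels in order: ABBABAAABBAABB  (n_A = 7, n_B = 7)
Step 2: Count runs R = 8.
Step 3: Under H0 (random ordering), E[R] = 2*n_A*n_B/(n_A+n_B) + 1 = 2*7*7/14 + 1 = 8.0000.
        Var[R] = 2*n_A*n_B*(2*n_A*n_B - n_A - n_B) / ((n_A+n_B)^2 * (n_A+n_B-1)) = 8232/2548 = 3.2308.
        SD[R] = 1.7974.
Step 4: R = E[R], so z = 0 with no continuity correction.
Step 5: Two-sided p-value via normal approximation = 2*(1 - Phi(|z|)) = 1.000000.
Step 6: alpha = 0.1. fail to reject H0.

R = 8, z = 0.0000, p = 1.000000, fail to reject H0.


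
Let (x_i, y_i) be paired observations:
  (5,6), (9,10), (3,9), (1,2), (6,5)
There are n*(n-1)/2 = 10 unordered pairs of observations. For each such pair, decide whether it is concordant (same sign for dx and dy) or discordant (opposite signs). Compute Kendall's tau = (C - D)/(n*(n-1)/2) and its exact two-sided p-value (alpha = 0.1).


Step 1: Enumerate the 10 unordered pairs (i,j) with i<j and classify each by sign(x_j-x_i) * sign(y_j-y_i).
  (1,2):dx=+4,dy=+4->C; (1,3):dx=-2,dy=+3->D; (1,4):dx=-4,dy=-4->C; (1,5):dx=+1,dy=-1->D
  (2,3):dx=-6,dy=-1->C; (2,4):dx=-8,dy=-8->C; (2,5):dx=-3,dy=-5->C; (3,4):dx=-2,dy=-7->C
  (3,5):dx=+3,dy=-4->D; (4,5):dx=+5,dy=+3->C
Step 2: C = 7, D = 3, total pairs = 10.
Step 3: tau = (C - D)/(n(n-1)/2) = (7 - 3)/10 = 0.400000.
Step 4: Exact two-sided p-value (enumerate n! = 120 permutations of y under H0): p = 0.483333.
Step 5: alpha = 0.1. fail to reject H0.

tau_b = 0.4000 (C=7, D=3), p = 0.483333, fail to reject H0.


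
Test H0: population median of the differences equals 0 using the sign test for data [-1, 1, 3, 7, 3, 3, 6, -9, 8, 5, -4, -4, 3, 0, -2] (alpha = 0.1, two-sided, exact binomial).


Step 1: Discard zero differences. Original n = 15; n_eff = number of nonzero differences = 14.
Nonzero differences (with sign): -1, +1, +3, +7, +3, +3, +6, -9, +8, +5, -4, -4, +3, -2
Step 2: Count signs: positive = 9, negative = 5.
Step 3: Under H0: P(positive) = 0.5, so the number of positives S ~ Bin(14, 0.5).
Step 4: Two-sided exact p-value = sum of Bin(14,0.5) probabilities at or below the observed probability = 0.423950.
Step 5: alpha = 0.1. fail to reject H0.

n_eff = 14, pos = 9, neg = 5, p = 0.423950, fail to reject H0.


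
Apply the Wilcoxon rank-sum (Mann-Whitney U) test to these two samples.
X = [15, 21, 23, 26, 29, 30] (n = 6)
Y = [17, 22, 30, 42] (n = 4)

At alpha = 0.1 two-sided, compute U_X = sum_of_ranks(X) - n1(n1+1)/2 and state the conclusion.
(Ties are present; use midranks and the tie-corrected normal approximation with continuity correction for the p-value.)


Step 1: Combine and sort all 10 observations; assign midranks.
sorted (value, group): (15,X), (17,Y), (21,X), (22,Y), (23,X), (26,X), (29,X), (30,X), (30,Y), (42,Y)
ranks: 15->1, 17->2, 21->3, 22->4, 23->5, 26->6, 29->7, 30->8.5, 30->8.5, 42->10
Step 2: Rank sum for X: R1 = 1 + 3 + 5 + 6 + 7 + 8.5 = 30.5.
Step 3: U_X = R1 - n1(n1+1)/2 = 30.5 - 6*7/2 = 30.5 - 21 = 9.5.
       U_Y = n1*n2 - U_X = 24 - 9.5 = 14.5.
Step 4: Ties are present, so use the tie-corrected normal approximation (with continuity correction) for the p-value.
Step 5: p-value = 0.668870; compare to alpha = 0.1. fail to reject H0.

U_X = 9.5, p = 0.668870, fail to reject H0 at alpha = 0.1.


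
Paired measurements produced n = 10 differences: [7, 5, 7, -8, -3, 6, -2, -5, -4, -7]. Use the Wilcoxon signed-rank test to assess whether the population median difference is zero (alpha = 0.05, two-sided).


Step 1: Drop any zero differences (none here) and take |d_i|.
|d| = [7, 5, 7, 8, 3, 6, 2, 5, 4, 7]
Step 2: Midrank |d_i| (ties get averaged ranks).
ranks: |7|->8, |5|->4.5, |7|->8, |8|->10, |3|->2, |6|->6, |2|->1, |5|->4.5, |4|->3, |7|->8
Step 3: Attach original signs; sum ranks with positive sign and with negative sign.
W+ = 8 + 4.5 + 8 + 6 = 26.5
W- = 10 + 2 + 1 + 4.5 + 3 + 8 = 28.5
(Check: W+ + W- = 55 should equal n(n+1)/2 = 55.)
Step 4: Test statistic W = min(W+, W-) = 26.5.
Step 5: Ties in |d|, so use the tie-corrected normal approximation.
        E[W] = n(n+1)/4 = 10*11/4 = 27.5.
        Tie groups: |d|=5 (t=2), |d|=7 (t=3); sum(t^3 - t) = 30.
        Var[W] = n(n+1)(2n+1)/24 - sum(t^3-t)/48 = 2310/24 - 30/48 = 95.625.
        z = (W - E[W]) / sqrt(Var[W]) = (26.5 - 27.5) / 9.7788 = -0.1023.
        Two-sided p = 2*Phi(z) = 0.918549.
Step 6: alpha = 0.05. fail to reject H0.

W+ = 26.5, W- = 28.5, W = min = 26.5, p = 0.918549, fail to reject H0.


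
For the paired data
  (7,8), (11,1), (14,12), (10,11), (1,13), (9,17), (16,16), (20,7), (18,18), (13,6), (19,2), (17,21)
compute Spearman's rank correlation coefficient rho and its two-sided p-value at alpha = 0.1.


Step 1: Rank x and y separately (midranks; no ties here).
rank(x): 7->2, 11->5, 14->7, 10->4, 1->1, 9->3, 16->8, 20->12, 18->10, 13->6, 19->11, 17->9
rank(y): 8->5, 1->1, 12->7, 11->6, 13->8, 17->10, 16->9, 7->4, 18->11, 6->3, 2->2, 21->12
Step 2: d_i = R_x(i) - R_y(i); compute d_i^2.
  (2-5)^2=9, (5-1)^2=16, (7-7)^2=0, (4-6)^2=4, (1-8)^2=49, (3-10)^2=49, (8-9)^2=1, (12-4)^2=64, (10-11)^2=1, (6-3)^2=9, (11-2)^2=81, (9-12)^2=9
sum(d^2) = 292.
Step 3: rho = 1 - 6*292 / (12*(12^2 - 1)) = 1 - 1752/1716 = -0.020979.
Step 4: Under H0, t = rho * sqrt((n-2)/(1-rho^2)) = -0.0664 ~ t(10).
Step 5: Two-sided p-value from the t-distribution with 10 df = 0.948402.
Step 6: alpha = 0.1. fail to reject H0.

rho = -0.0210, p = 0.948402, fail to reject H0 at alpha = 0.1.


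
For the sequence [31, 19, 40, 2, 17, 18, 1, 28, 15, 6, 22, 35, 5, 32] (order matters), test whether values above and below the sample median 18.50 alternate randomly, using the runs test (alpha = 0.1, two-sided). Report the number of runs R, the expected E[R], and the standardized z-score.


Step 1: Compute median = 18.50; label A = above, B = below.
Labels in order: AAABBBBABBAABA  (n_A = 7, n_B = 7)
Step 2: Count runs R = 7.
Step 3: Under H0 (random ordering), E[R] = 2*n_A*n_B/(n_A+n_B) + 1 = 2*7*7/14 + 1 = 8.0000.
        Var[R] = 2*n_A*n_B*(2*n_A*n_B - n_A - n_B) / ((n_A+n_B)^2 * (n_A+n_B-1)) = 8232/2548 = 3.2308.
        SD[R] = 1.7974.
Step 4: Continuity-corrected z = (R + 0.5 - E[R]) / SD[R] = (7 + 0.5 - 8.0000) / 1.7974 = -0.2782.
Step 5: Two-sided p-value via normal approximation = 2*(1 - Phi(|z|)) = 0.780879.
Step 6: alpha = 0.1. fail to reject H0.

R = 7, z = -0.2782, p = 0.780879, fail to reject H0.


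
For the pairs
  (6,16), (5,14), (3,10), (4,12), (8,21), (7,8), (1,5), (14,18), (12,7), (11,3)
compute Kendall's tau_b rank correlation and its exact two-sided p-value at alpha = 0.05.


Step 1: Enumerate the 45 unordered pairs (i,j) with i<j and classify each by sign(x_j-x_i) * sign(y_j-y_i).
  (1,2):dx=-1,dy=-2->C; (1,3):dx=-3,dy=-6->C; (1,4):dx=-2,dy=-4->C; (1,5):dx=+2,dy=+5->C
  (1,6):dx=+1,dy=-8->D; (1,7):dx=-5,dy=-11->C; (1,8):dx=+8,dy=+2->C; (1,9):dx=+6,dy=-9->D
  (1,10):dx=+5,dy=-13->D; (2,3):dx=-2,dy=-4->C; (2,4):dx=-1,dy=-2->C; (2,5):dx=+3,dy=+7->C
  (2,6):dx=+2,dy=-6->D; (2,7):dx=-4,dy=-9->C; (2,8):dx=+9,dy=+4->C; (2,9):dx=+7,dy=-7->D
  (2,10):dx=+6,dy=-11->D; (3,4):dx=+1,dy=+2->C; (3,5):dx=+5,dy=+11->C; (3,6):dx=+4,dy=-2->D
  (3,7):dx=-2,dy=-5->C; (3,8):dx=+11,dy=+8->C; (3,9):dx=+9,dy=-3->D; (3,10):dx=+8,dy=-7->D
  (4,5):dx=+4,dy=+9->C; (4,6):dx=+3,dy=-4->D; (4,7):dx=-3,dy=-7->C; (4,8):dx=+10,dy=+6->C
  (4,9):dx=+8,dy=-5->D; (4,10):dx=+7,dy=-9->D; (5,6):dx=-1,dy=-13->C; (5,7):dx=-7,dy=-16->C
  (5,8):dx=+6,dy=-3->D; (5,9):dx=+4,dy=-14->D; (5,10):dx=+3,dy=-18->D; (6,7):dx=-6,dy=-3->C
  (6,8):dx=+7,dy=+10->C; (6,9):dx=+5,dy=-1->D; (6,10):dx=+4,dy=-5->D; (7,8):dx=+13,dy=+13->C
  (7,9):dx=+11,dy=+2->C; (7,10):dx=+10,dy=-2->D; (8,9):dx=-2,dy=-11->C; (8,10):dx=-3,dy=-15->C
  (9,10):dx=-1,dy=-4->C
Step 2: C = 27, D = 18, total pairs = 45.
Step 3: tau = (C - D)/(n(n-1)/2) = (27 - 18)/45 = 0.200000.
Step 4: Exact two-sided p-value (enumerate n! = 3628800 permutations of y under H0): p = 0.484313.
Step 5: alpha = 0.05. fail to reject H0.

tau_b = 0.2000 (C=27, D=18), p = 0.484313, fail to reject H0.


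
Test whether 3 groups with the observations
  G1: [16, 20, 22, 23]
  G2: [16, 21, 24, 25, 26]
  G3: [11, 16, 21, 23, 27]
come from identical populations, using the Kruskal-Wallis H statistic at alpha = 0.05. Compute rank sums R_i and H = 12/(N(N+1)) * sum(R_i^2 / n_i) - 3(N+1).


Step 1: Combine all N = 14 observations and assign midranks.
sorted (value, group, rank): (11,G3,1), (16,G1,3), (16,G2,3), (16,G3,3), (20,G1,5), (21,G2,6.5), (21,G3,6.5), (22,G1,8), (23,G1,9.5), (23,G3,9.5), (24,G2,11), (25,G2,12), (26,G2,13), (27,G3,14)
Step 2: Sum ranks within each group.
R_1 = 25.5 (n_1 = 4)
R_2 = 45.5 (n_2 = 5)
R_3 = 34 (n_3 = 5)
Step 3: H = 12/(N(N+1)) * sum(R_i^2/n_i) - 3(N+1)
     = 12/(14*15) * (25.5^2/4 + 45.5^2/5 + 34^2/5) - 3*15
     = 0.057143 * 807.812 - 45
     = 1.160714.
Step 4: Ties present; correction factor C = 1 - 36/(14^3 - 14) = 0.986813. Corrected H = 1.160714 / 0.986813 = 1.176225.
Step 5: Under H0, H ~ chi^2(2); p-value = 0.555375.
Step 6: alpha = 0.05. fail to reject H0.

H = 1.1762, df = 2, p = 0.555375, fail to reject H0.


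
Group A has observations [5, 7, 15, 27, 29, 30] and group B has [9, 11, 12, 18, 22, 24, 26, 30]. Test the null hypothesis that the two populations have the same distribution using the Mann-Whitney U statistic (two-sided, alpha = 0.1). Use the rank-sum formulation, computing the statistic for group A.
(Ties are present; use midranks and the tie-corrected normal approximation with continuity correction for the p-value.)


Step 1: Combine and sort all 14 observations; assign midranks.
sorted (value, group): (5,X), (7,X), (9,Y), (11,Y), (12,Y), (15,X), (18,Y), (22,Y), (24,Y), (26,Y), (27,X), (29,X), (30,X), (30,Y)
ranks: 5->1, 7->2, 9->3, 11->4, 12->5, 15->6, 18->7, 22->8, 24->9, 26->10, 27->11, 29->12, 30->13.5, 30->13.5
Step 2: Rank sum for X: R1 = 1 + 2 + 6 + 11 + 12 + 13.5 = 45.5.
Step 3: U_X = R1 - n1(n1+1)/2 = 45.5 - 6*7/2 = 45.5 - 21 = 24.5.
       U_Y = n1*n2 - U_X = 48 - 24.5 = 23.5.
Step 4: Ties are present, so use the tie-corrected normal approximation (with continuity correction) for the p-value.
Step 5: p-value = 1.000000; compare to alpha = 0.1. fail to reject H0.

U_X = 24.5, p = 1.000000, fail to reject H0 at alpha = 0.1.


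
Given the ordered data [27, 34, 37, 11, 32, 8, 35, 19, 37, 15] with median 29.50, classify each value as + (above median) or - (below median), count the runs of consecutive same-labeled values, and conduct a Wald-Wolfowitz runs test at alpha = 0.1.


Step 1: Compute median = 29.50; label A = above, B = below.
Labels in order: BAABABABAB  (n_A = 5, n_B = 5)
Step 2: Count runs R = 9.
Step 3: Under H0 (random ordering), E[R] = 2*n_A*n_B/(n_A+n_B) + 1 = 2*5*5/10 + 1 = 6.0000.
        Var[R] = 2*n_A*n_B*(2*n_A*n_B - n_A - n_B) / ((n_A+n_B)^2 * (n_A+n_B-1)) = 2000/900 = 2.2222.
        SD[R] = 1.4907.
Step 4: Continuity-corrected z = (R - 0.5 - E[R]) / SD[R] = (9 - 0.5 - 6.0000) / 1.4907 = 1.6771.
Step 5: Two-sided p-value via normal approximation = 2*(1 - Phi(|z|)) = 0.093533.
Step 6: alpha = 0.1. reject H0.

R = 9, z = 1.6771, p = 0.093533, reject H0.


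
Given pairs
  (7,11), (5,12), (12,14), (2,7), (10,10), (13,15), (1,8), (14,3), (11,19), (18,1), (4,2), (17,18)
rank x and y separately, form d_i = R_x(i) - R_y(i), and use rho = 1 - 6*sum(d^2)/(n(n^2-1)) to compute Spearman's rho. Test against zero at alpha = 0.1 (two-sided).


Step 1: Rank x and y separately (midranks; no ties here).
rank(x): 7->5, 5->4, 12->8, 2->2, 10->6, 13->9, 1->1, 14->10, 11->7, 18->12, 4->3, 17->11
rank(y): 11->7, 12->8, 14->9, 7->4, 10->6, 15->10, 8->5, 3->3, 19->12, 1->1, 2->2, 18->11
Step 2: d_i = R_x(i) - R_y(i); compute d_i^2.
  (5-7)^2=4, (4-8)^2=16, (8-9)^2=1, (2-4)^2=4, (6-6)^2=0, (9-10)^2=1, (1-5)^2=16, (10-3)^2=49, (7-12)^2=25, (12-1)^2=121, (3-2)^2=1, (11-11)^2=0
sum(d^2) = 238.
Step 3: rho = 1 - 6*238 / (12*(12^2 - 1)) = 1 - 1428/1716 = 0.167832.
Step 4: Under H0, t = rho * sqrt((n-2)/(1-rho^2)) = 0.5384 ~ t(10).
Step 5: Two-sided p-value from the t-distribution with 10 df = 0.602099.
Step 6: alpha = 0.1. fail to reject H0.

rho = 0.1678, p = 0.602099, fail to reject H0 at alpha = 0.1.


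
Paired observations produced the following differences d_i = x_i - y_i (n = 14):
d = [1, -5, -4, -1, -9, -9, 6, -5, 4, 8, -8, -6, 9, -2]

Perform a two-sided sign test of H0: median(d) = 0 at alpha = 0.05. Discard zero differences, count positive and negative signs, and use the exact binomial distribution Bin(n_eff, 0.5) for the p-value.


Step 1: Discard zero differences. Original n = 14; n_eff = number of nonzero differences = 14.
Nonzero differences (with sign): +1, -5, -4, -1, -9, -9, +6, -5, +4, +8, -8, -6, +9, -2
Step 2: Count signs: positive = 5, negative = 9.
Step 3: Under H0: P(positive) = 0.5, so the number of positives S ~ Bin(14, 0.5).
Step 4: Two-sided exact p-value = sum of Bin(14,0.5) probabilities at or below the observed probability = 0.423950.
Step 5: alpha = 0.05. fail to reject H0.

n_eff = 14, pos = 5, neg = 9, p = 0.423950, fail to reject H0.


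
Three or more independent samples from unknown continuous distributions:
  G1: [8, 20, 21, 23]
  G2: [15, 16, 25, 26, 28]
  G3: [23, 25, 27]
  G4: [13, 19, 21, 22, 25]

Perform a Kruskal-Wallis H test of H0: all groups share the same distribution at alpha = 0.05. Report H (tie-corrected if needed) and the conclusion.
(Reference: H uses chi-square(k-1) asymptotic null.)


Step 1: Combine all N = 17 observations and assign midranks.
sorted (value, group, rank): (8,G1,1), (13,G4,2), (15,G2,3), (16,G2,4), (19,G4,5), (20,G1,6), (21,G1,7.5), (21,G4,7.5), (22,G4,9), (23,G1,10.5), (23,G3,10.5), (25,G2,13), (25,G3,13), (25,G4,13), (26,G2,15), (27,G3,16), (28,G2,17)
Step 2: Sum ranks within each group.
R_1 = 25 (n_1 = 4)
R_2 = 52 (n_2 = 5)
R_3 = 39.5 (n_3 = 3)
R_4 = 36.5 (n_4 = 5)
Step 3: H = 12/(N(N+1)) * sum(R_i^2/n_i) - 3(N+1)
     = 12/(17*18) * (25^2/4 + 52^2/5 + 39.5^2/3 + 36.5^2/5) - 3*18
     = 0.039216 * 1483.58 - 54
     = 4.179739.
Step 4: Ties present; correction factor C = 1 - 36/(17^3 - 17) = 0.992647. Corrected H = 4.179739 / 0.992647 = 4.210700.
Step 5: Under H0, H ~ chi^2(3); p-value = 0.239593.
Step 6: alpha = 0.05. fail to reject H0.

H = 4.2107, df = 3, p = 0.239593, fail to reject H0.


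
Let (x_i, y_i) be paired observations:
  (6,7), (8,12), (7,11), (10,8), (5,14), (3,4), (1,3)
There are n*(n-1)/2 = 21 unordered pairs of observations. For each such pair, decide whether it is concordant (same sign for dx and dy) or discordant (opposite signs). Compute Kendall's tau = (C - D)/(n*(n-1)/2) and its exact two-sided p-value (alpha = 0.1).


Step 1: Enumerate the 21 unordered pairs (i,j) with i<j and classify each by sign(x_j-x_i) * sign(y_j-y_i).
  (1,2):dx=+2,dy=+5->C; (1,3):dx=+1,dy=+4->C; (1,4):dx=+4,dy=+1->C; (1,5):dx=-1,dy=+7->D
  (1,6):dx=-3,dy=-3->C; (1,7):dx=-5,dy=-4->C; (2,3):dx=-1,dy=-1->C; (2,4):dx=+2,dy=-4->D
  (2,5):dx=-3,dy=+2->D; (2,6):dx=-5,dy=-8->C; (2,7):dx=-7,dy=-9->C; (3,4):dx=+3,dy=-3->D
  (3,5):dx=-2,dy=+3->D; (3,6):dx=-4,dy=-7->C; (3,7):dx=-6,dy=-8->C; (4,5):dx=-5,dy=+6->D
  (4,6):dx=-7,dy=-4->C; (4,7):dx=-9,dy=-5->C; (5,6):dx=-2,dy=-10->C; (5,7):dx=-4,dy=-11->C
  (6,7):dx=-2,dy=-1->C
Step 2: C = 15, D = 6, total pairs = 21.
Step 3: tau = (C - D)/(n(n-1)/2) = (15 - 6)/21 = 0.428571.
Step 4: Exact two-sided p-value (enumerate n! = 5040 permutations of y under H0): p = 0.238889.
Step 5: alpha = 0.1. fail to reject H0.

tau_b = 0.4286 (C=15, D=6), p = 0.238889, fail to reject H0.


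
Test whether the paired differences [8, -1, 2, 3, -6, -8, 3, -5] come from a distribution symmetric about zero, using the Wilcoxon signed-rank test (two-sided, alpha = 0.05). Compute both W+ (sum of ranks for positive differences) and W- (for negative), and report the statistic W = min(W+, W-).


Step 1: Drop any zero differences (none here) and take |d_i|.
|d| = [8, 1, 2, 3, 6, 8, 3, 5]
Step 2: Midrank |d_i| (ties get averaged ranks).
ranks: |8|->7.5, |1|->1, |2|->2, |3|->3.5, |6|->6, |8|->7.5, |3|->3.5, |5|->5
Step 3: Attach original signs; sum ranks with positive sign and with negative sign.
W+ = 7.5 + 2 + 3.5 + 3.5 = 16.5
W- = 1 + 6 + 7.5 + 5 = 19.5
(Check: W+ + W- = 36 should equal n(n+1)/2 = 36.)
Step 4: Test statistic W = min(W+, W-) = 16.5.
Step 5: Ties in |d|, so use the tie-corrected normal approximation.
        E[W] = n(n+1)/4 = 8*9/4 = 18.
        Tie groups: |d|=3 (t=2), |d|=8 (t=2); sum(t^3 - t) = 12.
        Var[W] = n(n+1)(2n+1)/24 - sum(t^3-t)/48 = 1224/24 - 12/48 = 50.75.
        z = (W - E[W]) / sqrt(Var[W]) = (16.5 - 18) / 7.1239 = -0.2106.
        Two-sided p = 2*Phi(z) = 0.833232.
Step 6: alpha = 0.05. fail to reject H0.

W+ = 16.5, W- = 19.5, W = min = 16.5, p = 0.833232, fail to reject H0.


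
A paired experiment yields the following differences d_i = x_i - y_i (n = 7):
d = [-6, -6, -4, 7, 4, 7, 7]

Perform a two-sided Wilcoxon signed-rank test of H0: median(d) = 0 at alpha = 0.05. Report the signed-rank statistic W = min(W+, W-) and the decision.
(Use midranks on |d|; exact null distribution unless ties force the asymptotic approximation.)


Step 1: Drop any zero differences (none here) and take |d_i|.
|d| = [6, 6, 4, 7, 4, 7, 7]
Step 2: Midrank |d_i| (ties get averaged ranks).
ranks: |6|->3.5, |6|->3.5, |4|->1.5, |7|->6, |4|->1.5, |7|->6, |7|->6
Step 3: Attach original signs; sum ranks with positive sign and with negative sign.
W+ = 6 + 1.5 + 6 + 6 = 19.5
W- = 3.5 + 3.5 + 1.5 = 8.5
(Check: W+ + W- = 28 should equal n(n+1)/2 = 28.)
Step 4: Test statistic W = min(W+, W-) = 8.5.
Step 5: Ties in |d|, so use the tie-corrected normal approximation.
        E[W] = n(n+1)/4 = 7*8/4 = 14.
        Tie groups: |d|=4 (t=2), |d|=6 (t=2), |d|=7 (t=3); sum(t^3 - t) = 36.
        Var[W] = n(n+1)(2n+1)/24 - sum(t^3-t)/48 = 840/24 - 36/48 = 34.25.
        z = (W - E[W]) / sqrt(Var[W]) = (8.5 - 14) / 5.8523 = -0.9398.
        Two-sided p = 2*Phi(z) = 0.347324.
Step 6: alpha = 0.05. fail to reject H0.

W+ = 19.5, W- = 8.5, W = min = 8.5, p = 0.347324, fail to reject H0.


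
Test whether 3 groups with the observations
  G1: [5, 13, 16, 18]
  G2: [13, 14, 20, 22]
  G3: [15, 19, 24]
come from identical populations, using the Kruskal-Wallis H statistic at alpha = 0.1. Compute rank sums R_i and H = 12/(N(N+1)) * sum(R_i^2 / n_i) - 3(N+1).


Step 1: Combine all N = 11 observations and assign midranks.
sorted (value, group, rank): (5,G1,1), (13,G1,2.5), (13,G2,2.5), (14,G2,4), (15,G3,5), (16,G1,6), (18,G1,7), (19,G3,8), (20,G2,9), (22,G2,10), (24,G3,11)
Step 2: Sum ranks within each group.
R_1 = 16.5 (n_1 = 4)
R_2 = 25.5 (n_2 = 4)
R_3 = 24 (n_3 = 3)
Step 3: H = 12/(N(N+1)) * sum(R_i^2/n_i) - 3(N+1)
     = 12/(11*12) * (16.5^2/4 + 25.5^2/4 + 24^2/3) - 3*12
     = 0.090909 * 422.625 - 36
     = 2.420455.
Step 4: Ties present; correction factor C = 1 - 6/(11^3 - 11) = 0.995455. Corrected H = 2.420455 / 0.995455 = 2.431507.
Step 5: Under H0, H ~ chi^2(2); p-value = 0.296487.
Step 6: alpha = 0.1. fail to reject H0.

H = 2.4315, df = 2, p = 0.296487, fail to reject H0.
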